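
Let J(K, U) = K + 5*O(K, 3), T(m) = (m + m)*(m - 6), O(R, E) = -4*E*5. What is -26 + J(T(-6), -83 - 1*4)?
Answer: -182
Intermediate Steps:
O(R, E) = -20*E
T(m) = 2*m*(-6 + m) (T(m) = (2*m)*(-6 + m) = 2*m*(-6 + m))
J(K, U) = -300 + K (J(K, U) = K + 5*(-20*3) = K + 5*(-60) = K - 300 = -300 + K)
-26 + J(T(-6), -83 - 1*4) = -26 + (-300 + 2*(-6)*(-6 - 6)) = -26 + (-300 + 2*(-6)*(-12)) = -26 + (-300 + 144) = -26 - 156 = -182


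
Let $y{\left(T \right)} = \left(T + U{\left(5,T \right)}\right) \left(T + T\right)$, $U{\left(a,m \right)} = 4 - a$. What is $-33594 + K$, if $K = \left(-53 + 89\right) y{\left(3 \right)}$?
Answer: $-33162$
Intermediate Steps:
$y{\left(T \right)} = 2 T \left(-1 + T\right)$ ($y{\left(T \right)} = \left(T + \left(4 - 5\right)\right) \left(T + T\right) = \left(T + \left(4 - 5\right)\right) 2 T = \left(T - 1\right) 2 T = \left(-1 + T\right) 2 T = 2 T \left(-1 + T\right)$)
$K = 432$ ($K = \left(-53 + 89\right) 2 \cdot 3 \left(-1 + 3\right) = 36 \cdot 2 \cdot 3 \cdot 2 = 36 \cdot 12 = 432$)
$-33594 + K = -33594 + 432 = -33162$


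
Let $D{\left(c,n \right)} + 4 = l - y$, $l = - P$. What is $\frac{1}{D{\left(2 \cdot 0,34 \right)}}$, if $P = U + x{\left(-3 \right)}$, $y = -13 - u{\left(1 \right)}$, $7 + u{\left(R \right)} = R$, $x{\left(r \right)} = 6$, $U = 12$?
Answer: $- \frac{1}{15} \approx -0.066667$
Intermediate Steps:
$u{\left(R \right)} = -7 + R$
$y = -7$ ($y = -13 - \left(-7 + 1\right) = -13 - -6 = -13 + 6 = -7$)
$P = 18$ ($P = 12 + 6 = 18$)
$l = -18$ ($l = \left(-1\right) 18 = -18$)
$D{\left(c,n \right)} = -15$ ($D{\left(c,n \right)} = -4 - 11 = -15$)
$\frac{1}{D{\left(2 \cdot 0,34 \right)}} = \frac{1}{-15} = - \frac{1}{15}$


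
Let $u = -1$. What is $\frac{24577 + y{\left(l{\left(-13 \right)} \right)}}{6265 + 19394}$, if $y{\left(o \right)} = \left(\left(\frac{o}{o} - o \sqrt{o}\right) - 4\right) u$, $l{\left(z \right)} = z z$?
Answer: $\frac{26777}{25659} \approx 1.0436$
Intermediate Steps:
$l{\left(z \right)} = z^{2}$
$y{\left(o \right)} = 3 + o^{\frac{3}{2}}$ ($y{\left(o \right)} = \left(\left(\frac{o}{o} - o \sqrt{o}\right) - 4\right) \left(-1\right) = \left(\left(1 - o^{\frac{3}{2}}\right) - 4\right) \left(-1\right) = \left(-3 - o^{\frac{3}{2}}\right) \left(-1\right) = 3 + o^{\frac{3}{2}}$)
$\frac{24577 + y{\left(l{\left(-13 \right)} \right)}}{6265 + 19394} = \frac{24577 + \left(3 + \left(\left(-13\right)^{2}\right)^{\frac{3}{2}}\right)}{6265 + 19394} = \frac{24577 + \left(3 + 169^{\frac{3}{2}}\right)}{25659} = \left(24577 + \left(3 + 2197\right)\right) \frac{1}{25659} = \left(24577 + 2200\right) \frac{1}{25659} = 26777 \cdot \frac{1}{25659} = \frac{26777}{25659}$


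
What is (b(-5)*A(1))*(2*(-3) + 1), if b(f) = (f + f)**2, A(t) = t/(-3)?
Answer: 500/3 ≈ 166.67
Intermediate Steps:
A(t) = -t/3 (A(t) = t*(-1/3) = -t/3)
b(f) = 4*f**2 (b(f) = (2*f)**2 = 4*f**2)
(b(-5)*A(1))*(2*(-3) + 1) = ((4*(-5)**2)*(-1/3*1))*(2*(-3) + 1) = ((4*25)*(-1/3))*(-6 + 1) = (100*(-1/3))*(-5) = -100/3*(-5) = 500/3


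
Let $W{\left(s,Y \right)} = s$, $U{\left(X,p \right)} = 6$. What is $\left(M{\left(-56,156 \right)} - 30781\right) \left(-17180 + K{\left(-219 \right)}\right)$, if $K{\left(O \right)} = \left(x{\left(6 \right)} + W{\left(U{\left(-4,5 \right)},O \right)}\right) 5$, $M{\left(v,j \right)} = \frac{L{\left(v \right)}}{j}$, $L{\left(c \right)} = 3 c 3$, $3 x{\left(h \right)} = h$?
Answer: $\frac{6859342300}{13} \approx 5.2764 \cdot 10^{8}$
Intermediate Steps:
$x{\left(h \right)} = \frac{h}{3}$
$L{\left(c \right)} = 9 c$
$M{\left(v,j \right)} = \frac{9 v}{j}$
$K{\left(O \right)} = 40$ ($K{\left(O \right)} = \left(\frac{1}{3} \cdot 6 + 6\right) 5 = \left(2 + 6\right) 5 = 8 \cdot 5 = 40$)
$\left(M{\left(-56,156 \right)} - 30781\right) \left(-17180 + K{\left(-219 \right)}\right) = \left(9 \left(-56\right) \frac{1}{156} - 30781\right) \left(-17180 + 40\right) = \left(9 \left(-56\right) \frac{1}{156} - 30781\right) \left(-17140\right) = \left(- \frac{42}{13} - 30781\right) \left(-17140\right) = \left(- \frac{400195}{13}\right) \left(-17140\right) = \frac{6859342300}{13}$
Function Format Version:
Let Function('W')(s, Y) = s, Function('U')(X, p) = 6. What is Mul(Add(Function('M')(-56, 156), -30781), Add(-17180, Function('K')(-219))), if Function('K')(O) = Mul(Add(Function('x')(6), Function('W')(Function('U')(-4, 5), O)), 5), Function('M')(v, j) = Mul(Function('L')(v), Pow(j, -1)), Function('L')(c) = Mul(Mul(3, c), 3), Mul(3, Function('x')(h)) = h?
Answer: Rational(6859342300, 13) ≈ 5.2764e+8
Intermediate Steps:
Function('x')(h) = Mul(Rational(1, 3), h)
Function('L')(c) = Mul(9, c)
Function('M')(v, j) = Mul(9, v, Pow(j, -1)) (Function('M')(v, j) = Mul(Mul(9, v), Pow(j, -1)) = Mul(9, v, Pow(j, -1)))
Function('K')(O) = 40 (Function('K')(O) = Mul(Add(Mul(Rational(1, 3), 6), 6), 5) = Mul(Add(2, 6), 5) = Mul(8, 5) = 40)
Mul(Add(Function('M')(-56, 156), -30781), Add(-17180, Function('K')(-219))) = Mul(Add(Mul(9, -56, Pow(156, -1)), -30781), Add(-17180, 40)) = Mul(Add(Mul(9, -56, Rational(1, 156)), -30781), -17140) = Mul(Add(Rational(-42, 13), -30781), -17140) = Mul(Rational(-400195, 13), -17140) = Rational(6859342300, 13)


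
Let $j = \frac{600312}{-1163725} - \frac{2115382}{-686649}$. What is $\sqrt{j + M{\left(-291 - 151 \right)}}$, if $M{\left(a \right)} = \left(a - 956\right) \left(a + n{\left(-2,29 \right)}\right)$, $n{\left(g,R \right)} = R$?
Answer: $\frac{2 \sqrt{3686629251477970320134088603}}{159814121505} \approx 759.85$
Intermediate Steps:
$M{\left(a \right)} = \left(-956 + a\right) \left(29 + a\right)$ ($M{\left(a \right)} = \left(a - 956\right) \left(a + 29\right) = \left(-956 + a\right) \left(29 + a\right)$)
$j = \frac{2049519283462}{799070607525}$ ($j = 600312 \left(- \frac{1}{1163725}\right) - - \frac{2115382}{686649} = - \frac{600312}{1163725} + \frac{2115382}{686649} = \frac{2049519283462}{799070607525} \approx 2.5649$)
$\sqrt{j + M{\left(-291 - 151 \right)}} = \sqrt{\frac{2049519283462}{799070607525} - \left(27724 - \left(-291 - 151\right)^{2} + 927 \left(-291 - 151\right)\right)} = \sqrt{\frac{2049519283462}{799070607525} - \left(-382010 - 195364\right)} = \sqrt{\frac{2049519283462}{799070607525} + \left(-27724 + 195364 + 409734\right)} = \sqrt{\frac{2049519283462}{799070607525} + 577374} = \sqrt{\frac{461364642468422812}{799070607525}} = \frac{2 \sqrt{3686629251477970320134088603}}{159814121505}$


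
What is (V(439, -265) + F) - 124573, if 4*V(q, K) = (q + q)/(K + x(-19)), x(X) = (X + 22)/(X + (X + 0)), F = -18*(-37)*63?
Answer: -832189236/10073 ≈ -82616.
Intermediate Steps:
F = 41958 (F = 666*63 = 41958)
x(X) = (22 + X)/(2*X) (x(X) = (22 + X)/(X + X) = (22 + X)/((2*X)) = (22 + X)*(1/(2*X)) = (22 + X)/(2*X))
V(q, K) = q/(2*(-3/38 + K)) (V(q, K) = ((q + q)/(K + (1/2)*(22 - 19)/(-19)))/4 = ((2*q)/(K + (1/2)*(-1/19)*3))/4 = ((2*q)/(K - 3/38))/4 = ((2*q)/(-3/38 + K))/4 = (2*q/(-3/38 + K))/4 = q/(2*(-3/38 + K)))
(V(439, -265) + F) - 124573 = (19*439/(-3 + 38*(-265)) + 41958) - 124573 = (19*439/(-3 - 10070) + 41958) - 124573 = (19*439/(-10073) + 41958) - 124573 = (19*439*(-1/10073) + 41958) - 124573 = (-8341/10073 + 41958) - 124573 = 422634593/10073 - 124573 = -832189236/10073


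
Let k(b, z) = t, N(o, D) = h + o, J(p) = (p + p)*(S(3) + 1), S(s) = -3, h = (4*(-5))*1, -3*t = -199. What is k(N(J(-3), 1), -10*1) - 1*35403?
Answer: -106010/3 ≈ -35337.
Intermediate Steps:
t = 199/3 (t = -⅓*(-199) = 199/3 ≈ 66.333)
h = -20 (h = -20*1 = -20)
J(p) = -4*p (J(p) = (p + p)*(-3 + 1) = (2*p)*(-2) = -4*p)
N(o, D) = -20 + o
k(b, z) = 199/3
k(N(J(-3), 1), -10*1) - 1*35403 = 199/3 - 1*35403 = 199/3 - 35403 = -106010/3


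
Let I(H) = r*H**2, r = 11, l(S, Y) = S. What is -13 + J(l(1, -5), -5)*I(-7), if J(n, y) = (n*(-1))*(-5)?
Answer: 2682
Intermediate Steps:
J(n, y) = 5*n (J(n, y) = -n*(-5) = 5*n)
I(H) = 11*H**2
-13 + J(l(1, -5), -5)*I(-7) = -13 + (5*1)*(11*(-7)**2) = -13 + 5*(11*49) = -13 + 5*539 = -13 + 2695 = 2682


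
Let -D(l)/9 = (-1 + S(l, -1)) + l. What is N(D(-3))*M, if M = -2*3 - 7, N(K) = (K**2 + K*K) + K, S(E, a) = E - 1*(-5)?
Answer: -8658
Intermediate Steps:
S(E, a) = 5 + E (S(E, a) = E + 5 = 5 + E)
D(l) = -36 - 18*l (D(l) = -9*((-1 + (5 + l)) + l) = -9*((4 + l) + l) = -9*(4 + 2*l) = -36 - 18*l)
N(K) = K + 2*K**2 (N(K) = (K**2 + K**2) + K = 2*K**2 + K = K + 2*K**2)
M = -13 (M = -6 - 7 = -13)
N(D(-3))*M = ((-36 - 18*(-3))*(1 + 2*(-36 - 18*(-3))))*(-13) = ((-36 + 54)*(1 + 2*(-36 + 54)))*(-13) = (18*(1 + 2*18))*(-13) = (18*(1 + 36))*(-13) = (18*37)*(-13) = 666*(-13) = -8658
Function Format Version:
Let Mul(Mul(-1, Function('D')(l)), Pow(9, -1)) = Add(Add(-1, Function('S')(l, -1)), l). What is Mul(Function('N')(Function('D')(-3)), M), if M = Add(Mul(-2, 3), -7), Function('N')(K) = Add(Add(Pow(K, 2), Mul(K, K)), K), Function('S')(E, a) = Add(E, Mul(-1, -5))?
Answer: -8658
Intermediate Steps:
Function('S')(E, a) = Add(5, E) (Function('S')(E, a) = Add(E, 5) = Add(5, E))
Function('D')(l) = Add(-36, Mul(-18, l)) (Function('D')(l) = Mul(-9, Add(Add(-1, Add(5, l)), l)) = Mul(-9, Add(Add(4, l), l)) = Mul(-9, Add(4, Mul(2, l))) = Add(-36, Mul(-18, l)))
Function('N')(K) = Add(K, Mul(2, Pow(K, 2))) (Function('N')(K) = Add(Add(Pow(K, 2), Pow(K, 2)), K) = Add(Mul(2, Pow(K, 2)), K) = Add(K, Mul(2, Pow(K, 2))))
M = -13 (M = Add(-6, -7) = -13)
Mul(Function('N')(Function('D')(-3)), M) = Mul(Mul(Add(-36, Mul(-18, -3)), Add(1, Mul(2, Add(-36, Mul(-18, -3))))), -13) = Mul(Mul(Add(-36, 54), Add(1, Mul(2, Add(-36, 54)))), -13) = Mul(Mul(18, Add(1, Mul(2, 18))), -13) = Mul(Mul(18, Add(1, 36)), -13) = Mul(Mul(18, 37), -13) = Mul(666, -13) = -8658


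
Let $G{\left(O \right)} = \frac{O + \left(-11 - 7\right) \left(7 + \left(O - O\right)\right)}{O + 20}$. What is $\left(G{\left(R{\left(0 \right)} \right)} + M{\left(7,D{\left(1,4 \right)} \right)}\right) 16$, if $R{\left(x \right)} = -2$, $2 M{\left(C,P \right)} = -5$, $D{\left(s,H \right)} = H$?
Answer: $- \frac{1384}{9} \approx -153.78$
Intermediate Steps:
$M{\left(C,P \right)} = - \frac{5}{2}$ ($M{\left(C,P \right)} = \frac{1}{2} \left(-5\right) = - \frac{5}{2}$)
$G{\left(O \right)} = \frac{-126 + O}{20 + O}$ ($G{\left(O \right)} = \frac{O - 18 \left(7 + 0\right)}{20 + O} = \frac{O - 126}{20 + O} = \frac{-126 + O}{20 + O}$)
$\left(G{\left(R{\left(0 \right)} \right)} + M{\left(7,D{\left(1,4 \right)} \right)}\right) 16 = \left(\frac{-126 - 2}{20 - 2} - \frac{5}{2}\right) 16 = \left(\frac{1}{18} \left(-128\right) - \frac{5}{2}\right) 16 = \left(- \frac{64}{9} - \frac{5}{2}\right) 16 = \left(- \frac{173}{18}\right) 16 = - \frac{1384}{9}$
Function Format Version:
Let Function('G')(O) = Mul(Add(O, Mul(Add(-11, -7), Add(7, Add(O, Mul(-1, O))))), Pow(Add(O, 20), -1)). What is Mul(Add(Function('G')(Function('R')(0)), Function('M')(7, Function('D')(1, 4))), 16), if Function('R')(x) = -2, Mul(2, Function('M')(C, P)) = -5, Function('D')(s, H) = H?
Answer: Rational(-1384, 9) ≈ -153.78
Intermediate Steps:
Function('M')(C, P) = Rational(-5, 2) (Function('M')(C, P) = Mul(Rational(1, 2), -5) = Rational(-5, 2))
Function('G')(O) = Mul(Pow(Add(20, O), -1), Add(-126, O)) (Function('G')(O) = Mul(Add(O, Mul(-18, Add(7, 0))), Pow(Add(20, O), -1)) = Mul(Add(O, Mul(-18, 7)), Pow(Add(20, O), -1)) = Mul(Add(O, -126), Pow(Add(20, O), -1)) = Mul(Add(-126, O), Pow(Add(20, O), -1)) = Mul(Pow(Add(20, O), -1), Add(-126, O)))
Mul(Add(Function('G')(Function('R')(0)), Function('M')(7, Function('D')(1, 4))), 16) = Mul(Add(Mul(Pow(Add(20, -2), -1), Add(-126, -2)), Rational(-5, 2)), 16) = Mul(Add(Mul(Pow(18, -1), -128), Rational(-5, 2)), 16) = Mul(Add(Mul(Rational(1, 18), -128), Rational(-5, 2)), 16) = Mul(Add(Rational(-64, 9), Rational(-5, 2)), 16) = Mul(Rational(-173, 18), 16) = Rational(-1384, 9)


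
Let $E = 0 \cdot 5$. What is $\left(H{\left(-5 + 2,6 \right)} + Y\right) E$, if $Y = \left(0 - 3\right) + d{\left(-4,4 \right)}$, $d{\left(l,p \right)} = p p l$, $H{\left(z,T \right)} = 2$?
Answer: $0$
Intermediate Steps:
$E = 0$
$d{\left(l,p \right)} = l p^{2}$ ($d{\left(l,p \right)} = p^{2} l = l p^{2}$)
$Y = -67$ ($Y = \left(0 - 3\right) - 4 \cdot 4^{2} = -3 - 64 = -67$)
$\left(H{\left(-5 + 2,6 \right)} + Y\right) E = \left(2 - 67\right) 0 = \left(-65\right) 0 = 0$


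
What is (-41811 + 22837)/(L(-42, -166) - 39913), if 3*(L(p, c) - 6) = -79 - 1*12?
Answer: 28461/59906 ≈ 0.47509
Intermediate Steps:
L(p, c) = -73/3 (L(p, c) = 6 + (-79 - 1*12)/3 = 6 + (-79 - 12)/3 = 6 + (⅓)*(-91) = 6 - 91/3 = -73/3)
(-41811 + 22837)/(L(-42, -166) - 39913) = (-41811 + 22837)/(-73/3 - 39913) = -18974/(-119812/3) = -18974*(-3/119812) = 28461/59906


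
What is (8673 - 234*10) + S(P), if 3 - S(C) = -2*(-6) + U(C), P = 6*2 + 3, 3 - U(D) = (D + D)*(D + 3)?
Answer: 6861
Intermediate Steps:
U(D) = 3 - 2*D*(3 + D) (U(D) = 3 - (D + D)*(D + 3) = 3 - 2*D*(3 + D))
P = 15 (P = 12 + 3 = 15)
S(C) = -12 + 2*C² + 6*C (S(C) = 3 - (-2*(-6) + (3 - 6*C - 2*C²)) = 3 - (12 + (3 - 6*C - 2*C²)) = 3 - (15 - 6*C - 2*C²) = 3 + (-15 + 2*C² + 6*C) = -12 + 2*C² + 6*C)
(8673 - 234*10) + S(P) = (8673 - 234*10) + (-12 + 2*15² + 6*15) = (8673 - 2340) + (-12 + 2*225 + 90) = 6333 + (-12 + 450 + 90) = 6333 + 528 = 6861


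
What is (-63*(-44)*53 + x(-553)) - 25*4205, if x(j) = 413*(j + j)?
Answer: -414987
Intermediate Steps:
x(j) = 826*j (x(j) = 413*(2*j) = 826*j)
(-63*(-44)*53 + x(-553)) - 25*4205 = (-63*(-44)*53 + 826*(-553)) - 25*4205 = (2772*53 - 456778) - 105125 = (146916 - 456778) - 105125 = -309862 - 105125 = -414987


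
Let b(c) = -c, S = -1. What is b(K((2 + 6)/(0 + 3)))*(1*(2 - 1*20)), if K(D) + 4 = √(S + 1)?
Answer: -72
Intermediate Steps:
K(D) = -4 (K(D) = -4 + √(-1 + 1) = -4 + √0 = -4 + 0 = -4)
b(K((2 + 6)/(0 + 3)))*(1*(2 - 1*20)) = (-1*(-4))*(1*(2 - 1*20)) = 4*(1*(2 - 20)) = 4*(1*(-18)) = 4*(-18) = -72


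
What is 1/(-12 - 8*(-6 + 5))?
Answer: -¼ ≈ -0.25000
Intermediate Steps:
1/(-12 - 8*(-6 + 5)) = 1/(-12 - 8*(-1)) = 1/(-12 + 8) = 1/(-4) = -¼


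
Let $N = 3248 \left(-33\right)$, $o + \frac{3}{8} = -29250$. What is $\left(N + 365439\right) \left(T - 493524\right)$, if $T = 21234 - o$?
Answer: $- \frac{915337586835}{8} \approx -1.1442 \cdot 10^{11}$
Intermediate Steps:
$o = - \frac{234003}{8}$ ($o = - \frac{3}{8} - 29250 = - \frac{234003}{8} \approx -29250.0$)
$T = \frac{403875}{8}$ ($T = 21234 - - \frac{234003}{8} = 21234 + \frac{234003}{8} = \frac{403875}{8} \approx 50484.0$)
$N = -107184$
$\left(N + 365439\right) \left(T - 493524\right) = \left(-107184 + 365439\right) \left(\frac{403875}{8} - 493524\right) = 258255 \left(- \frac{3544317}{8}\right) = - \frac{915337586835}{8}$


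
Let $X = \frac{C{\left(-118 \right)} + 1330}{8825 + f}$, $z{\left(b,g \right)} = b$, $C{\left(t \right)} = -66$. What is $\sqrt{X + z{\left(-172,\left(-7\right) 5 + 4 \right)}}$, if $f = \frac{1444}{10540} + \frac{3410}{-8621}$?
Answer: $\frac{2 i \sqrt{431645446058145915382397}}{100232891603} \approx 13.109 i$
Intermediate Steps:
$f = - \frac{5873169}{22716335}$ ($f = 1444 \cdot \frac{1}{10540} + 3410 \left(- \frac{1}{8621}\right) = \frac{361}{2635} - \frac{3410}{8621} = - \frac{5873169}{22716335} \approx -0.25854$)
$X = \frac{14356723720}{100232891603}$ ($X = \frac{-66 + 1330}{8825 - \frac{5873169}{22716335}} = \frac{1264}{\frac{200465783206}{22716335}} = 1264 \cdot \frac{22716335}{200465783206} = \frac{14356723720}{100232891603} \approx 0.14323$)
$\sqrt{X + z{\left(-172,\left(-7\right) 5 + 4 \right)}} = \sqrt{\frac{14356723720}{100232891603} - 172} = \sqrt{- \frac{17225700631996}{100232891603}} = \frac{2 i \sqrt{431645446058145915382397}}{100232891603}$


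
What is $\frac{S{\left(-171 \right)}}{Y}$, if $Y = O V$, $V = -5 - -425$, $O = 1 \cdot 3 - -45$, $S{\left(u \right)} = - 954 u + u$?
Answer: $\frac{18107}{2240} \approx 8.0835$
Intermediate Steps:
$S{\left(u \right)} = - 953 u$
$O = 48$ ($O = 3 + 45 = 48$)
$V = 420$ ($V = -5 + 425 = 420$)
$Y = 20160$ ($Y = 48 \cdot 420 = 20160$)
$\frac{S{\left(-171 \right)}}{Y} = \frac{\left(-953\right) \left(-171\right)}{20160} = 162963 \cdot \frac{1}{20160} = \frac{18107}{2240}$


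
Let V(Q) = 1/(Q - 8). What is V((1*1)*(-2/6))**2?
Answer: 9/625 ≈ 0.014400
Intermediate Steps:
V(Q) = 1/(-8 + Q)
V((1*1)*(-2/6))**2 = (1/(-8 + (1*1)*(-2/6)))**2 = (1/(-8 + 1*(-2*1/6)))**2 = (1/(-8 + 1*(-1/3)))**2 = (1/(-8 - 1/3))**2 = (1/(-25/3))**2 = (-3/25)**2 = 9/625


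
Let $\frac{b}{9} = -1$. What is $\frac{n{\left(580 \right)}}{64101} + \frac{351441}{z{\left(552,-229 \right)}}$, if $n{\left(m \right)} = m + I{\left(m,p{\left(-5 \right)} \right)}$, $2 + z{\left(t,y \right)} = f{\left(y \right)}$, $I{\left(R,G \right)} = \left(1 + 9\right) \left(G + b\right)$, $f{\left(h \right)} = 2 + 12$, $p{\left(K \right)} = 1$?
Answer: $\frac{7509241847}{256404} \approx 29287.0$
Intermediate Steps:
$b = -9$ ($b = 9 \left(-1\right) = -9$)
$f{\left(h \right)} = 14$
$I{\left(R,G \right)} = -90 + 10 G$ ($I{\left(R,G \right)} = \left(1 + 9\right) \left(G - 9\right) = 10 \left(-9 + G\right) = -90 + 10 G$)
$z{\left(t,y \right)} = 12$ ($z{\left(t,y \right)} = -2 + 14 = 12$)
$n{\left(m \right)} = -80 + m$ ($n{\left(m \right)} = m + \left(-90 + 10 \cdot 1\right) = m + \left(-90 + 10\right) = m - 80 = -80 + m$)
$\frac{n{\left(580 \right)}}{64101} + \frac{351441}{z{\left(552,-229 \right)}} = \frac{-80 + 580}{64101} + \frac{351441}{12} = 500 \cdot \frac{1}{64101} + 351441 \cdot \frac{1}{12} = \frac{500}{64101} + \frac{117147}{4} = \frac{7509241847}{256404}$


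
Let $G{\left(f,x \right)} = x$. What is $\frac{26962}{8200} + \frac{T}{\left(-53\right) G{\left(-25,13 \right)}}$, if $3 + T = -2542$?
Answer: $\frac{19722909}{2824900} \approx 6.9818$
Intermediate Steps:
$T = -2545$ ($T = -3 - 2542 = -2545$)
$\frac{26962}{8200} + \frac{T}{\left(-53\right) G{\left(-25,13 \right)}} = \frac{26962}{8200} - \frac{2545}{\left(-53\right) 13} = 26962 \cdot \frac{1}{8200} - \frac{2545}{-689} = \frac{13481}{4100} - - \frac{2545}{689} = \frac{13481}{4100} + \frac{2545}{689} = \frac{19722909}{2824900}$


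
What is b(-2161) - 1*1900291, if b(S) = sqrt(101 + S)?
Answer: -1900291 + 2*I*sqrt(515) ≈ -1.9003e+6 + 45.387*I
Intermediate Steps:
b(-2161) - 1*1900291 = sqrt(101 - 2161) - 1*1900291 = sqrt(-2060) - 1900291 = 2*I*sqrt(515) - 1900291 = -1900291 + 2*I*sqrt(515)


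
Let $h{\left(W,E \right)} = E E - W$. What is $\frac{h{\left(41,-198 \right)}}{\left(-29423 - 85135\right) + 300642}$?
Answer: $\frac{39163}{186084} \approx 0.21046$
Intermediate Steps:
$h{\left(W,E \right)} = E^{2} - W$
$\frac{h{\left(41,-198 \right)}}{\left(-29423 - 85135\right) + 300642} = \frac{\left(-198\right)^{2} - 41}{\left(-29423 - 85135\right) + 300642} = \frac{39204 - 41}{-114558 + 300642} = \frac{39163}{186084}$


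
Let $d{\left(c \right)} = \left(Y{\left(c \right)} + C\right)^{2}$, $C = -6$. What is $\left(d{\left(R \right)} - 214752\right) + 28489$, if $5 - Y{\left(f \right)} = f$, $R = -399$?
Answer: $-27859$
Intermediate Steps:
$Y{\left(f \right)} = 5 - f$
$d{\left(c \right)} = \left(-1 - c\right)^{2}$ ($d{\left(c \right)} = \left(\left(5 - c\right) - 6\right)^{2} = \left(-1 - c\right)^{2}$)
$\left(d{\left(R \right)} - 214752\right) + 28489 = \left(\left(1 - 399\right)^{2} - 214752\right) + 28489 = \left(\left(-398\right)^{2} - 214752\right) + 28489 = \left(158404 - 214752\right) + 28489 = -56348 + 28489 = -27859$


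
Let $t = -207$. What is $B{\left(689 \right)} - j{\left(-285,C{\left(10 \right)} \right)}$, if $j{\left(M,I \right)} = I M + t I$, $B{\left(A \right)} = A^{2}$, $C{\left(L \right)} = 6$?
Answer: $477673$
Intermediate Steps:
$j{\left(M,I \right)} = - 207 I + I M$ ($j{\left(M,I \right)} = I M - 207 I = - 207 I + I M$)
$B{\left(689 \right)} - j{\left(-285,C{\left(10 \right)} \right)} = 689^{2} - 6 \left(-207 - 285\right) = 474721 - 6 \left(-492\right) = 474721 - -2952 = 474721 + 2952 = 477673$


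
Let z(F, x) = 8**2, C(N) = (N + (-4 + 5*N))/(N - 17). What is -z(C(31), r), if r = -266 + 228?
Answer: -64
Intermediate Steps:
C(N) = (-4 + 6*N)/(-17 + N)
r = -38
z(F, x) = 64
-z(C(31), r) = -1*64 = -64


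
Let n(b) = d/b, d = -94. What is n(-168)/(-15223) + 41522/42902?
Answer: 26546746855/27430080132 ≈ 0.96780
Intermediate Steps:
n(b) = -94/b
n(-168)/(-15223) + 41522/42902 = -94/(-168)/(-15223) + 41522/42902 = -94*(-1/168)*(-1/15223) + 41522*(1/42902) = (47/84)*(-1/15223) + 20761/21451 = -47/1278732 + 20761/21451 = 26546746855/27430080132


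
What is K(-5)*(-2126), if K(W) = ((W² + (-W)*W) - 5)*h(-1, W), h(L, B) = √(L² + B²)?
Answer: 10630*√26 ≈ 54203.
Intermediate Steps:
h(L, B) = √(B² + L²)
K(W) = -5*√(1 + W²) (K(W) = ((W² + (-W)*W) - 5)*√(W² + (-1)²) = ((W² - W²) - 5)*√(W² + 1) = (0 - 5)*√(1 + W²) = -5*√(1 + W²))
K(-5)*(-2126) = -5*√(1 + (-5)²)*(-2126) = -5*√(1 + 25)*(-2126) = -5*√26*(-2126) = 10630*√26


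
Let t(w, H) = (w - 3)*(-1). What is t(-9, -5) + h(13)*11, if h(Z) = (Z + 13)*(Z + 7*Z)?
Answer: 29756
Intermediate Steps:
h(Z) = 8*Z*(13 + Z) (h(Z) = (13 + Z)*(8*Z) = 8*Z*(13 + Z))
t(w, H) = 3 - w (t(w, H) = (-3 + w)*(-1) = 3 - w)
t(-9, -5) + h(13)*11 = (3 - 1*(-9)) + (8*13*(13 + 13))*11 = (3 + 9) + (8*13*26)*11 = 12 + 2704*11 = 12 + 29744 = 29756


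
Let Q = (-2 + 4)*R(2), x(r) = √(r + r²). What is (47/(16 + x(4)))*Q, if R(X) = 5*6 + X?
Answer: 12032/59 - 1504*√5/59 ≈ 146.93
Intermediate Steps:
R(X) = 30 + X
Q = 64 (Q = (-2 + 4)*(30 + 2) = 2*32 = 64)
(47/(16 + x(4)))*Q = (47/(16 + √(4*(1 + 4))))*64 = (47/(16 + √(4*5)))*64 = (47/(16 + √20))*64 = (47/(16 + 2*√5))*64 = 3008/(16 + 2*√5)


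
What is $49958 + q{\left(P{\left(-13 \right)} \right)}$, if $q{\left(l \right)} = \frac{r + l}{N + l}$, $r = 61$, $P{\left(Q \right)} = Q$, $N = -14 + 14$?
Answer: $\frac{649406}{13} \approx 49954.0$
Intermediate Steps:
$N = 0$
$q{\left(l \right)} = \frac{61 + l}{l}$ ($q{\left(l \right)} = \frac{61 + l}{0 + l} = \frac{61 + l}{l}$)
$49958 + q{\left(P{\left(-13 \right)} \right)} = 49958 + \frac{61 - 13}{-13} = 49958 - \frac{48}{13} = \frac{649406}{13}$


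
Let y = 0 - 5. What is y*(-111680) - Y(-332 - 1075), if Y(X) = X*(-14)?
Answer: 538702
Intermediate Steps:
y = -5
Y(X) = -14*X
y*(-111680) - Y(-332 - 1075) = -5*(-111680) - (-14)*(-332 - 1075) = 558400 - (-14)*(-1407) = 558400 - 1*19698 = 558400 - 19698 = 538702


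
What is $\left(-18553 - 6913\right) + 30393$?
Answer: $4927$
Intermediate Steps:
$\left(-18553 - 6913\right) + 30393 = -25466 + 30393 = 4927$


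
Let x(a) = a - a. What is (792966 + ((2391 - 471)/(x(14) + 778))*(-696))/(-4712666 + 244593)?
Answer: -307795614/1738080397 ≈ -0.17709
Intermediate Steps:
x(a) = 0
(792966 + ((2391 - 471)/(x(14) + 778))*(-696))/(-4712666 + 244593) = (792966 + ((2391 - 471)/(0 + 778))*(-696))/(-4712666 + 244593) = (792966 + (1920/778)*(-696))/(-4468073) = (792966 + (1920*(1/778))*(-696))*(-1/4468073) = (792966 + (960/389)*(-696))*(-1/4468073) = (792966 - 668160/389)*(-1/4468073) = (307795614/389)*(-1/4468073) = -307795614/1738080397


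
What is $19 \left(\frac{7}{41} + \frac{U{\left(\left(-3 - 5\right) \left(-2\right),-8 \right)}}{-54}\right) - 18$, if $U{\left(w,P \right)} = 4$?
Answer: $- \frac{17893}{1107} \approx -16.164$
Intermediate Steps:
$19 \left(\frac{7}{41} + \frac{U{\left(\left(-3 - 5\right) \left(-2\right),-8 \right)}}{-54}\right) - 18 = 19 \left(\frac{7}{41} + \frac{4}{-54}\right) - 18 = 19 \left(7 \cdot \frac{1}{41} + 4 \left(- \frac{1}{54}\right)\right) - 18 = 19 \left(\frac{7}{41} - \frac{2}{27}\right) - 18 = 19 \cdot \frac{107}{1107} - 18 = \frac{2033}{1107} - 18 = - \frac{17893}{1107}$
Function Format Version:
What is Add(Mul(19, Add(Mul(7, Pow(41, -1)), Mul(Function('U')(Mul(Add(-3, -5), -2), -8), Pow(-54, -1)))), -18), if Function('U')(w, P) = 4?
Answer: Rational(-17893, 1107) ≈ -16.164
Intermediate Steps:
Add(Mul(19, Add(Mul(7, Pow(41, -1)), Mul(Function('U')(Mul(Add(-3, -5), -2), -8), Pow(-54, -1)))), -18) = Add(Mul(19, Add(Mul(7, Pow(41, -1)), Mul(4, Pow(-54, -1)))), -18) = Add(Mul(19, Add(Mul(7, Rational(1, 41)), Mul(4, Rational(-1, 54)))), -18) = Add(Mul(19, Add(Rational(7, 41), Rational(-2, 27))), -18) = Add(Mul(19, Rational(107, 1107)), -18) = Add(Rational(2033, 1107), -18) = Rational(-17893, 1107)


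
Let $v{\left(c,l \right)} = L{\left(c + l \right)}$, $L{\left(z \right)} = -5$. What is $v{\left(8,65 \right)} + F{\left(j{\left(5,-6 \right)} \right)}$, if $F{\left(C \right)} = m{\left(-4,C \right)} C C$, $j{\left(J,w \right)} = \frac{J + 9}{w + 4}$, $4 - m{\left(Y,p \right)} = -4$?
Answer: $387$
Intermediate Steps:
$m{\left(Y,p \right)} = 8$ ($m{\left(Y,p \right)} = 4 - -4 = 4 + 4 = 8$)
$v{\left(c,l \right)} = -5$
$j{\left(J,w \right)} = \frac{9 + J}{4 + w}$
$F{\left(C \right)} = 8 C^{2}$ ($F{\left(C \right)} = 8 C C = 8 C^{2}$)
$v{\left(8,65 \right)} + F{\left(j{\left(5,-6 \right)} \right)} = -5 + 8 \left(\frac{9 + 5}{4 - 6}\right)^{2} = -5 + 8 \left(\frac{1}{-2} \cdot 14\right)^{2} = -5 + 8 \left(\left(- \frac{1}{2}\right) 14\right)^{2} = -5 + 8 \left(-7\right)^{2} = -5 + 8 \cdot 49 = -5 + 392 = 387$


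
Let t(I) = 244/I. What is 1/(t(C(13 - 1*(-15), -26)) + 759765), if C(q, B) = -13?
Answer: 13/9876701 ≈ 1.3162e-6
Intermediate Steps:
1/(t(C(13 - 1*(-15), -26)) + 759765) = 1/(244/(-13) + 759765) = 1/(244*(-1/13) + 759765) = 1/(-244/13 + 759765) = 1/(9876701/13) = 13/9876701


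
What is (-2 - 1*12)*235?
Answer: -3290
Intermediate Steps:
(-2 - 1*12)*235 = (-2 - 12)*235 = -14*235 = -3290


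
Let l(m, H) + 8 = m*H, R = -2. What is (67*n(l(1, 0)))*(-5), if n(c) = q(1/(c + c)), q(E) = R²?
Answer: -1340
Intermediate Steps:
q(E) = 4 (q(E) = (-2)² = 4)
l(m, H) = -8 + H*m (l(m, H) = -8 + m*H = -8 + H*m)
n(c) = 4
(67*n(l(1, 0)))*(-5) = (67*4)*(-5) = 268*(-5) = -1340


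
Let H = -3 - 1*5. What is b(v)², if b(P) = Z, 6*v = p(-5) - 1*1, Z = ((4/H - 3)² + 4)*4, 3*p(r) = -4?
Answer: 4225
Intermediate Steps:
H = -8 (H = -3 - 5 = -8)
p(r) = -4/3 (p(r) = (⅓)*(-4) = -4/3)
Z = 65 (Z = ((4/(-8) - 3)² + 4)*4 = ((4*(-⅛) - 3)² + 4)*4 = ((-½ - 3)² + 4)*4 = ((-7/2)² + 4)*4 = (49/4 + 4)*4 = (65/4)*4 = 65)
v = -7/18 (v = (-4/3 - 1*1)/6 = (-4/3 - 1)/6 = (⅙)*(-7/3) = -7/18 ≈ -0.38889)
b(P) = 65
b(v)² = 65² = 4225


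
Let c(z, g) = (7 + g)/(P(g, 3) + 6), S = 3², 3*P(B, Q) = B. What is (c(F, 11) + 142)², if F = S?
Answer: 17405584/841 ≈ 20696.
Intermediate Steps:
P(B, Q) = B/3
S = 9
F = 9
c(z, g) = (7 + g)/(6 + g/3) (c(z, g) = (7 + g)/(g/3 + 6) = (7 + g)/(6 + g/3))
(c(F, 11) + 142)² = (3*(7 + 11)/(18 + 11) + 142)² = (3*18/29 + 142)² = (3*(1/29)*18 + 142)² = (54/29 + 142)² = (4172/29)² = 17405584/841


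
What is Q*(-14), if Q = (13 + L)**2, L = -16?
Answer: -126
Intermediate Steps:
Q = 9 (Q = (13 - 16)**2 = (-3)**2 = 9)
Q*(-14) = 9*(-14) = -126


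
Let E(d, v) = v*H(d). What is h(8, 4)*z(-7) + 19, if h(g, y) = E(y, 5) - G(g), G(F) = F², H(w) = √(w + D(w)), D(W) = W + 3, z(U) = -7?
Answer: 467 - 35*√11 ≈ 350.92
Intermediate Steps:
D(W) = 3 + W
H(w) = √(3 + 2*w) (H(w) = √(w + (3 + w)) = √(3 + 2*w))
E(d, v) = v*√(3 + 2*d)
h(g, y) = -g² + 5*√(3 + 2*y) (h(g, y) = 5*√(3 + 2*y) - g² = -g² + 5*√(3 + 2*y))
h(8, 4)*z(-7) + 19 = (-1*8² + 5*√(3 + 2*4))*(-7) + 19 = (-1*64 + 5*√(3 + 8))*(-7) + 19 = (-64 + 5*√11)*(-7) + 19 = (448 - 35*√11) + 19 = 467 - 35*√11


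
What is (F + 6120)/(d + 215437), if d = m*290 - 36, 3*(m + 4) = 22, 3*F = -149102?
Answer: -130742/649103 ≈ -0.20142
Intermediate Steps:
F = -149102/3 (F = (⅓)*(-149102) = -149102/3 ≈ -49701.)
m = 10/3 (m = -4 + (⅓)*22 = -4 + 22/3 = 10/3 ≈ 3.3333)
d = 2792/3 (d = (10/3)*290 - 36 = 2900/3 - 36 = 2792/3 ≈ 930.67)
(F + 6120)/(d + 215437) = (-149102/3 + 6120)/(2792/3 + 215437) = -130742/(3*649103/3) = -130742/3*3/649103 = -130742/649103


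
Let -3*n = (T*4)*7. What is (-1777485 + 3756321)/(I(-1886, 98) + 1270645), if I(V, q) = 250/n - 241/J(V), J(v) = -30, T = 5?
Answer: 103888890/66709003 ≈ 1.5573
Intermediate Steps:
n = -140/3 (n = -5*4*7/3 = -20*7/3 = -1/3*140 = -140/3 ≈ -46.667)
I(V, q) = 281/105 (I(V, q) = 250/(-140/3) - 241/(-30) = 250*(-3/140) - 241*(-1/30) = -75/14 + 241/30 = 281/105)
(-1777485 + 3756321)/(I(-1886, 98) + 1270645) = (-1777485 + 3756321)/(281/105 + 1270645) = 1978836/(133418006/105) = 1978836*(105/133418006) = 103888890/66709003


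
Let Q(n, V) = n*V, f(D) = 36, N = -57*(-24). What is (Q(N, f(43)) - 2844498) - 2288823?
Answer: -5084073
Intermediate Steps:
N = 1368
Q(n, V) = V*n
(Q(N, f(43)) - 2844498) - 2288823 = (36*1368 - 2844498) - 2288823 = (49248 - 2844498) - 2288823 = -2795250 - 2288823 = -5084073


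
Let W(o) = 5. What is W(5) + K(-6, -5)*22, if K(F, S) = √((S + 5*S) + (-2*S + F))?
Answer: 5 + 22*I*√26 ≈ 5.0 + 112.18*I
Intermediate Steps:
K(F, S) = √(F + 4*S) (K(F, S) = √(6*S + (F - 2*S)) = √(F + 4*S))
W(5) + K(-6, -5)*22 = 5 + √(-6 + 4*(-5))*22 = 5 + √(-6 - 20)*22 = 5 + √(-26)*22 = 5 + (I*√26)*22 = 5 + 22*I*√26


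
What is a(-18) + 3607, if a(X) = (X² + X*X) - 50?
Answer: 4205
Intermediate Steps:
a(X) = -50 + 2*X² (a(X) = (X² + X²) - 50 = 2*X² - 50 = -50 + 2*X²)
a(-18) + 3607 = (-50 + 2*(-18)²) + 3607 = (-50 + 2*324) + 3607 = (-50 + 648) + 3607 = 598 + 3607 = 4205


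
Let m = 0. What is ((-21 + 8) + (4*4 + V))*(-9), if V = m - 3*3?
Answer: 54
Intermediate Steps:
V = -9 (V = 0 - 3*3 = 0 - 9 = -9)
((-21 + 8) + (4*4 + V))*(-9) = ((-21 + 8) + (4*4 - 9))*(-9) = (-13 + (16 - 9))*(-9) = (-13 + 7)*(-9) = -6*(-9) = 54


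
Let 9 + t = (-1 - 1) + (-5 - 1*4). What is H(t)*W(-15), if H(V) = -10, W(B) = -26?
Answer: 260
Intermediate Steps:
t = -20 (t = -9 + ((-1 - 1) + (-5 - 1*4)) = -9 + (-2 + (-5 - 4)) = -9 + (-2 - 9) = -9 - 11 = -20)
H(t)*W(-15) = -10*(-26) = 260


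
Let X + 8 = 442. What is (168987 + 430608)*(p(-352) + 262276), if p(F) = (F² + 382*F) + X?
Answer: 151187879250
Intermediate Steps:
X = 434 (X = -8 + 442 = 434)
p(F) = 434 + F² + 382*F (p(F) = (F² + 382*F) + 434 = 434 + F² + 382*F)
(168987 + 430608)*(p(-352) + 262276) = (168987 + 430608)*((434 + (-352)² + 382*(-352)) + 262276) = 599595*((434 + 123904 - 134464) + 262276) = 599595*(-10126 + 262276) = 599595*252150 = 151187879250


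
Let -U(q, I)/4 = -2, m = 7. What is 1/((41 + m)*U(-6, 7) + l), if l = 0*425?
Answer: 1/384 ≈ 0.0026042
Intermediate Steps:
U(q, I) = 8 (U(q, I) = -4*(-2) = 8)
l = 0
1/((41 + m)*U(-6, 7) + l) = 1/((41 + 7)*8 + 0) = 1/(48*8 + 0) = 1/(384 + 0) = 1/384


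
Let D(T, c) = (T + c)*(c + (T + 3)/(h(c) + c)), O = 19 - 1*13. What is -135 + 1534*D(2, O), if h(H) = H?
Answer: 235831/3 ≈ 78610.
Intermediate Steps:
O = 6 (O = 19 - 13 = 6)
D(T, c) = (T + c)*(c + (3 + T)/(2*c)) (D(T, c) = (T + c)*(c + (T + 3)/(c + c)) = (T + c)*(c + (3 + T)/((2*c))) = (T + c)*(c + (3 + T)*(1/(2*c))) = (T + c)*(c + (3 + T)/(2*c)))
-135 + 1534*D(2, O) = -135 + 1534*(3/2 + 6**2 + (1/2)*2 + 2*6 + (1/2)*2**2/6 + (3/2)*2/6) = -135 + 1534*(3/2 + 36 + 1 + 12 + (1/2)*4*(1/6) + (3/2)*2*(1/6)) = -135 + 1534*(3/2 + 36 + 1 + 12 + 1/3 + 1/2) = -135 + 1534*(154/3) = -135 + 236236/3 = 235831/3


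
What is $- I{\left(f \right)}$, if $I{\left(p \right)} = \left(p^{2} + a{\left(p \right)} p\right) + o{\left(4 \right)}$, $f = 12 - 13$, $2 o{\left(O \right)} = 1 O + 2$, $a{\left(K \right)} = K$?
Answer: $-5$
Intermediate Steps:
$o{\left(O \right)} = 1 + \frac{O}{2}$ ($o{\left(O \right)} = \frac{1 O + 2}{2} = \frac{O + 2}{2} = \frac{2 + O}{2} = 1 + \frac{O}{2}$)
$f = -1$ ($f = 12 - 13 = -1$)
$I{\left(p \right)} = 3 + 2 p^{2}$ ($I{\left(p \right)} = \left(p^{2} + p p\right) + \left(1 + \frac{1}{2} \cdot 4\right) = \left(p^{2} + p^{2}\right) + \left(1 + 2\right) = 2 p^{2} + 3 = 3 + 2 p^{2}$)
$- I{\left(f \right)} = - (3 + 2 \left(-1\right)^{2}) = - (3 + 2 \cdot 1) = - (3 + 2) = \left(-1\right) 5 = -5$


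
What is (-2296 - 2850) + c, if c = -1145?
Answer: -6291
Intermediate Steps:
(-2296 - 2850) + c = (-2296 - 2850) - 1145 = -5146 - 1145 = -6291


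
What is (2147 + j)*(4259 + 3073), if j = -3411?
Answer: -9267648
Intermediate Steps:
(2147 + j)*(4259 + 3073) = (2147 - 3411)*(4259 + 3073) = -1264*7332 = -9267648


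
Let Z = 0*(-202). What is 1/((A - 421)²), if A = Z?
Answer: 1/177241 ≈ 5.6420e-6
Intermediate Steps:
Z = 0
A = 0
1/((A - 421)²) = 1/((0 - 421)²) = 1/((-421)²) = 1/177241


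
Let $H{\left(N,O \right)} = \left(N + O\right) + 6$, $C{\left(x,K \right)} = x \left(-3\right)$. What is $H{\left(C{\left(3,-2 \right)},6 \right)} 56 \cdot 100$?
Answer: $16800$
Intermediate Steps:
$C{\left(x,K \right)} = - 3 x$
$H{\left(N,O \right)} = 6 + N + O$
$H{\left(C{\left(3,-2 \right)},6 \right)} 56 \cdot 100 = \left(6 - 9 + 6\right) 56 \cdot 100 = \left(6 - 9 + 6\right) 5600 = 3 \cdot 5600 = 16800$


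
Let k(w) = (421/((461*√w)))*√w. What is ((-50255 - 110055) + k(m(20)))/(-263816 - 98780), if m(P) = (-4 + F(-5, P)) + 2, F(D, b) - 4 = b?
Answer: 73902489/167156756 ≈ 0.44211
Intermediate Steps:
F(D, b) = 4 + b
m(P) = 2 + P (m(P) = (-4 + (4 + P)) + 2 = P + 2 = 2 + P)
k(w) = 421/461 (k(w) = (421*(1/(461*√w)))*√w = (421/(461*√w))*√w = 421/461)
((-50255 - 110055) + k(m(20)))/(-263816 - 98780) = ((-50255 - 110055) + 421/461)/(-263816 - 98780) = (-160310 + 421/461)/(-362596) = -73902489/461*(-1/362596) = 73902489/167156756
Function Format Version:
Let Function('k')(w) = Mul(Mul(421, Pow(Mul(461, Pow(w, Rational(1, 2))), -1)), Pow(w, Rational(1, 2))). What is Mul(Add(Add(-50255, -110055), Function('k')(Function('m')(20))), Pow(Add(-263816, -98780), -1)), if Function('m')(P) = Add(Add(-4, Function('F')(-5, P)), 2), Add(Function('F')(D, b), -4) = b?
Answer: Rational(73902489, 167156756) ≈ 0.44211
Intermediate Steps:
Function('F')(D, b) = Add(4, b)
Function('m')(P) = Add(2, P) (Function('m')(P) = Add(Add(-4, Add(4, P)), 2) = Add(P, 2) = Add(2, P))
Function('k')(w) = Rational(421, 461) (Function('k')(w) = Mul(Mul(421, Mul(Rational(1, 461), Pow(w, Rational(-1, 2)))), Pow(w, Rational(1, 2))) = Mul(Mul(Rational(421, 461), Pow(w, Rational(-1, 2))), Pow(w, Rational(1, 2))) = Rational(421, 461))
Mul(Add(Add(-50255, -110055), Function('k')(Function('m')(20))), Pow(Add(-263816, -98780), -1)) = Mul(Add(Add(-50255, -110055), Rational(421, 461)), Pow(Add(-263816, -98780), -1)) = Mul(Add(-160310, Rational(421, 461)), Pow(-362596, -1)) = Mul(Rational(-73902489, 461), Rational(-1, 362596)) = Rational(73902489, 167156756)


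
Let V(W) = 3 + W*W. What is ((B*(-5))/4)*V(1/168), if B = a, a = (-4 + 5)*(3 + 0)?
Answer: -423365/37632 ≈ -11.250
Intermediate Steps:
V(W) = 3 + W²
a = 3 (a = 1*3 = 3)
B = 3
((B*(-5))/4)*V(1/168) = ((3*(-5))/4)*(3 + (1/168)²) = (-15*¼)*(3 + (1/168)²) = -15*(3 + 1/28224)/4 = -15/4*84673/28224 = -423365/37632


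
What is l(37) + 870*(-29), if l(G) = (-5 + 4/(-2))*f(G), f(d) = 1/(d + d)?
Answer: -1867027/74 ≈ -25230.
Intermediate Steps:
f(d) = 1/(2*d)
l(G) = -7/(2*G) (l(G) = (-5 + 4/(-2))*(1/(2*G)) = (-5 + 4*(-½))*(1/(2*G)) = (-5 - 2)*(1/(2*G)) = -7/(2*G))
l(37) + 870*(-29) = -7/2/37 + 870*(-29) = -7/2*1/37 - 25230 = -7/74 - 25230 = -1867027/74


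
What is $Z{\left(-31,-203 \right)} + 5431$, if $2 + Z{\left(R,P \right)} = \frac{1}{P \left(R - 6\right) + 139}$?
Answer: $\frac{41531851}{7650} \approx 5429.0$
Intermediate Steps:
$Z{\left(R,P \right)} = -2 + \frac{1}{139 + P \left(-6 + R\right)}$ ($Z{\left(R,P \right)} = -2 + \frac{1}{P \left(R - 6\right) + 139} = -2 + \frac{1}{P \left(-6 + R\right) + 139} = -2 + \frac{1}{139 + P \left(-6 + R\right)}$)
$Z{\left(-31,-203 \right)} + 5431 = \frac{-277 + 12 \left(-203\right) - \left(-406\right) \left(-31\right)}{139 - -1218 - -6293} + 5431 = \frac{-277 - 2436 - 12586}{139 + 1218 + 6293} + 5431 = \frac{1}{7650} \left(-15299\right) + 5431 = - \frac{15299}{7650} + 5431 = \frac{41531851}{7650}$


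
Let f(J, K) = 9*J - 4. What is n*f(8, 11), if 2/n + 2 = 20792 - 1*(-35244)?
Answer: 68/28017 ≈ 0.0024271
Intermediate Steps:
f(J, K) = -4 + 9*J
n = 1/28017 (n = 2/(-2 + (20792 - 1*(-35244))) = 2/(-2 + (20792 + 35244)) = 2/(-2 + 56036) = 2/56034 = 2*(1/56034) = 1/28017 ≈ 3.5693e-5)
n*f(8, 11) = (-4 + 9*8)/28017 = (-4 + 72)/28017 = (1/28017)*68 = 68/28017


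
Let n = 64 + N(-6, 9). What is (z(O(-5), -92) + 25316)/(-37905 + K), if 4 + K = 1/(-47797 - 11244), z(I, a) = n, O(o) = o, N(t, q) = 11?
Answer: -1499110031/2238185270 ≈ -0.66979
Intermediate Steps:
n = 75 (n = 64 + 11 = 75)
z(I, a) = 75
K = -236165/59041 (K = -4 + 1/(-47797 - 11244) = -4 + 1/(-59041) = -4 - 1/59041 = -236165/59041 ≈ -4.0000)
(z(O(-5), -92) + 25316)/(-37905 + K) = (75 + 25316)/(-37905 - 236165/59041) = 25391/(-2238185270/59041) = 25391*(-59041/2238185270) = -1499110031/2238185270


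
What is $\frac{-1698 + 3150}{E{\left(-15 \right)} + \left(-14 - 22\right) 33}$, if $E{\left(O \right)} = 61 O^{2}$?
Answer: $\frac{484}{4179} \approx 0.11582$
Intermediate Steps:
$\frac{-1698 + 3150}{E{\left(-15 \right)} + \left(-14 - 22\right) 33} = \frac{-1698 + 3150}{61 \left(-15\right)^{2} + \left(-14 - 22\right) 33} = \frac{1452}{61 \cdot 225 - 1188} = \frac{1452}{13725 - 1188} = \frac{1452}{12537} = 1452 \cdot \frac{1}{12537} = \frac{484}{4179}$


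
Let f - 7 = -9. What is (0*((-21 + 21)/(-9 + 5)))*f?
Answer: 0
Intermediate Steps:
f = -2 (f = 7 - 9 = -2)
(0*((-21 + 21)/(-9 + 5)))*f = (0*((-21 + 21)/(-9 + 5)))*(-2) = (0*(0/(-4)))*(-2) = (0*(0*(-¼)))*(-2) = (0*0)*(-2) = 0*(-2) = 0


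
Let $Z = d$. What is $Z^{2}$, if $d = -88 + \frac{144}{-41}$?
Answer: $\frac{14077504}{1681} \approx 8374.5$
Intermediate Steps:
$d = - \frac{3752}{41}$ ($d = -88 + 144 \left(- \frac{1}{41}\right) = -88 - \frac{144}{41} = - \frac{3752}{41} \approx -91.512$)
$Z = - \frac{3752}{41} \approx -91.512$
$Z^{2} = \left(- \frac{3752}{41}\right)^{2} = \frac{14077504}{1681}$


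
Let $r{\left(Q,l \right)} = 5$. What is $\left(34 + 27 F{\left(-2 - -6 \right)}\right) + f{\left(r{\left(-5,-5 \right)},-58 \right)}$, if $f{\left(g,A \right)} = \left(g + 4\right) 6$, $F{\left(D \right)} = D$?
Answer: $196$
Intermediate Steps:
$f{\left(g,A \right)} = 24 + 6 g$ ($f{\left(g,A \right)} = \left(4 + g\right) 6 = 24 + 6 g$)
$\left(34 + 27 F{\left(-2 - -6 \right)}\right) + f{\left(r{\left(-5,-5 \right)},-58 \right)} = \left(34 + 27 \left(-2 - -6\right)\right) + \left(24 + 6 \cdot 5\right) = \left(34 + 27 \left(-2 + 6\right)\right) + \left(24 + 30\right) = \left(34 + 27 \cdot 4\right) + 54 = \left(34 + 108\right) + 54 = 142 + 54 = 196$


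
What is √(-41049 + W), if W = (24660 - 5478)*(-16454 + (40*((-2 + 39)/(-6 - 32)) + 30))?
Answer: I*√114015823257/19 ≈ 17772.0*I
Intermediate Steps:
W = -6000052872/19 (W = 19182*(-16454 + (40*(37/(-38)) + 30)) = 19182*(-16454 + (40*(37*(-1/38)) + 30)) = 19182*(-16454 + (40*(-37/38) + 30)) = 19182*(-16454 + (-740/19 + 30)) = 19182*(-16454 - 170/19) = 19182*(-312796/19) = -6000052872/19 ≈ -3.1579e+8)
√(-41049 + W) = √(-41049 - 6000052872/19) = √(-6000832803/19) = I*√114015823257/19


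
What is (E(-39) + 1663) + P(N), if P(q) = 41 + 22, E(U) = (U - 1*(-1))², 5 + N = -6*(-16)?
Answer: 3170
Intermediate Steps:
N = 91 (N = -5 - 6*(-16) = -5 + 96 = 91)
E(U) = (1 + U)² (E(U) = (U + 1)² = (1 + U)²)
P(q) = 63
(E(-39) + 1663) + P(N) = ((1 - 39)² + 1663) + 63 = ((-38)² + 1663) + 63 = (1444 + 1663) + 63 = 3107 + 63 = 3170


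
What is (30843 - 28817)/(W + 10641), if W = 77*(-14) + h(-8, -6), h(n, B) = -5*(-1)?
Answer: 1013/4784 ≈ 0.21175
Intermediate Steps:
h(n, B) = 5
W = -1073 (W = 77*(-14) + 5 = -1078 + 5 = -1073)
(30843 - 28817)/(W + 10641) = (30843 - 28817)/(-1073 + 10641) = 2026/9568 = 2026*(1/9568) = 1013/4784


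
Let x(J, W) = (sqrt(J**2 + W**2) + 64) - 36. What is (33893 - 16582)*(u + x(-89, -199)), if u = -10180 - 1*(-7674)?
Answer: -42896658 + 17311*sqrt(47522) ≈ -3.9123e+7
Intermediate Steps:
x(J, W) = 28 + sqrt(J**2 + W**2) (x(J, W) = (64 + sqrt(J**2 + W**2)) - 36 = 28 + sqrt(J**2 + W**2))
u = -2506 (u = -10180 + 7674 = -2506)
(33893 - 16582)*(u + x(-89, -199)) = (33893 - 16582)*(-2506 + (28 + sqrt((-89)**2 + (-199)**2))) = 17311*(-2506 + (28 + sqrt(7921 + 39601))) = 17311*(-2506 + (28 + sqrt(47522))) = 17311*(-2478 + sqrt(47522)) = -42896658 + 17311*sqrt(47522)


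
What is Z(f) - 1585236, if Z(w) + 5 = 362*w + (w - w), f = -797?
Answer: -1873755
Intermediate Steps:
Z(w) = -5 + 362*w (Z(w) = -5 + (362*w + (w - w)) = -5 + (362*w + 0) = -5 + 362*w)
Z(f) - 1585236 = (-5 + 362*(-797)) - 1585236 = (-5 - 288514) - 1585236 = -288519 - 1585236 = -1873755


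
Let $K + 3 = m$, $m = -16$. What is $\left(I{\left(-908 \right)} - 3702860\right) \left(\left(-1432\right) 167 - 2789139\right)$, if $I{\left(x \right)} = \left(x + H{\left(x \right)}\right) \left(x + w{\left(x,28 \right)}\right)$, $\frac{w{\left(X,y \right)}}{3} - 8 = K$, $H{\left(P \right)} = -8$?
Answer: $8603061287832$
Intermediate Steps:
$K = -19$ ($K = -3 - 16 = -19$)
$w{\left(X,y \right)} = -33$ ($w{\left(X,y \right)} = 24 + 3 \left(-19\right) = 24 - 57 = -33$)
$I{\left(x \right)} = \left(-33 + x\right) \left(-8 + x\right)$ ($I{\left(x \right)} = \left(x - 8\right) \left(x - 33\right) = \left(-8 + x\right) \left(-33 + x\right) = \left(-33 + x\right) \left(-8 + x\right)$)
$\left(I{\left(-908 \right)} - 3702860\right) \left(\left(-1432\right) 167 - 2789139\right) = \left(\left(264 + \left(-908\right)^{2} - -37228\right) - 3702860\right) \left(\left(-1432\right) 167 - 2789139\right) = \left(\left(264 + 824464 + 37228\right) - 3702860\right) \left(-239144 - 2789139\right) = \left(861956 - 3702860\right) \left(-3028283\right) = \left(-2840904\right) \left(-3028283\right) = 8603061287832$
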